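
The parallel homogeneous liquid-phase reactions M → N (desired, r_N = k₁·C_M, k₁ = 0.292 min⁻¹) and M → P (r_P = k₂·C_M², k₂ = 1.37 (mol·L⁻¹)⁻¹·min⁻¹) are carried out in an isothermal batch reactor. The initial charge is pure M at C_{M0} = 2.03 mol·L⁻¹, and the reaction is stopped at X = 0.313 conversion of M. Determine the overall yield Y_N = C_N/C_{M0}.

0.0350

C_M = C_{M0}(1−X) = 1.395 mol·L⁻¹.
Along a PFR/batch, dC_N/dC_M = −r_N/(r_N+r_P) = −k₁/(k₁+k₂·C_M).
Integrating from C_{M0} to C_M: C_N = (0.292/1.37)·ln[(0.292+1.37·2.03)/(0.292+1.37·1.39)] = 0.2131·ln(3.073/2.203) = 0.07098 mol·L⁻¹.
Y_N = C_N/C_{M0} = 0.07098/2.03 = 0.0350.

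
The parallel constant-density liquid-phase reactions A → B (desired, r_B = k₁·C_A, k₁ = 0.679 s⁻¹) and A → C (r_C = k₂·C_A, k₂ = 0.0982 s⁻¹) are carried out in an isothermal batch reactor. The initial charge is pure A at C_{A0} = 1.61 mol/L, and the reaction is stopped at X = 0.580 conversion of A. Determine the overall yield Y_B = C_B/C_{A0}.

C_A = C_{A0}(1−X) = 0.6762 mol/L.
Both paths are first order in A, so the instantaneous fraction to B is constant: dC_B/d(−C_A) = k₁/(k₁+k₂) = 0.8736.
C_B = 0.8736·(C_{A0}−C_A) = 0.8736×0.9338 = 0.816 mol/L.
Y_B = C_B/C_{A0} = 0.8158/1.61 = 0.507.

0.507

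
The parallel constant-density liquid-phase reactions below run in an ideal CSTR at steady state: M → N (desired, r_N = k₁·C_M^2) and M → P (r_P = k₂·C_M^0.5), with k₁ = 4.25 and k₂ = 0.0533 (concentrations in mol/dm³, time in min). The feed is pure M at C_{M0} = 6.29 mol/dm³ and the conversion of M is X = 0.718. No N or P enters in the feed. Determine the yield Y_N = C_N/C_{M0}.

Exit C_M = C_{M0}(1−X) = 6.29×0.282 = 1.774 mol/dm³.
A CSTR operates uniformly at the exit composition, giving r_N = 13.37 and r_P = 0.07099 (each k·C_M^n at C_M = 1.774).
Fraction of consumed M going to N: r_N/(r_N+r_P) = 0.9947.
C_N = 0.9947·C_{M0}·X = 0.9947×6.29×0.718 = 4.49 mol/dm³; Y_N = C_N/C_{M0} = 0.714.

0.714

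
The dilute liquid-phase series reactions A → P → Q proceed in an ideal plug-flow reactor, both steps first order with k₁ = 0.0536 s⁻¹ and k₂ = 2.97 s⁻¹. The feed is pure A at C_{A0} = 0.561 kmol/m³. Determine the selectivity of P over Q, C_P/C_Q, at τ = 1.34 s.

For first-order series with pure A initially, C_P(τ) = k₁C_{A0}/(k₂−k₁)·(e^(−k₁τ) − e^(−k₂τ)).
e^(−k₁τ) = e^(−0.0536×1.34) = e^(−0.07182) = 0.9307; e^(−k₂τ) = e^(−3.980) = 0.01869.
C_P = 0.0536×0.561/(2.97−0.0536) × (0.9307−0.01869) = 0.01031×0.9120 = 0.009403 kmol/m³.
C_A = C_{A0}e^(−k₁τ) = 0.5221 kmol/m³, so C_Q = C_{A0}−C_A−C_P = 0.02948 kmol/m³; C_P/C_Q = 0.319.

0.319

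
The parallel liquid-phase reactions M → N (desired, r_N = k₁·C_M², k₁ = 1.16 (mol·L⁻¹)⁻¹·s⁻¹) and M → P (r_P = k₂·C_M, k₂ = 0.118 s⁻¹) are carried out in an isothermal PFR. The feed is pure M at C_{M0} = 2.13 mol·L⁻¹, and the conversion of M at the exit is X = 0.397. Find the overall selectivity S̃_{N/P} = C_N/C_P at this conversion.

C_M = C_{M0}(1−X) = 1.284 mol·L⁻¹.
Along a PFR/batch, dC_P/dC_M = −r_P/(r_N+r_P) = −k₂/(k₂+k₁·C_M).
Integrating from C_{M0} to C_M: C_P = (0.118/1.16)·ln[(0.118+1.16·2.13)/(0.118+1.16·1.28)] = 0.1017·ln(2.589/1.608) = 0.04845 mol·L⁻¹.
Then C_N = (C_{M0}−C_M) − C_P = 0.8456 − 0.04845 = 0.7972 mol·L⁻¹.
S̃_{N/P} = C_N/C_P = 0.7972/0.04845 = 16.5.

16.5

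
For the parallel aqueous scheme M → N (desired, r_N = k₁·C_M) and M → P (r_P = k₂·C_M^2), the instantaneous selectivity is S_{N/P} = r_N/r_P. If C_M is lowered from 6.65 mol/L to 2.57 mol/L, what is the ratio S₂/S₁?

2.59

S_{N/P} = (k₁/k₂)·C_M⁻¹, so S₂/S₁ = (C_{M,2}/C_{M,1})⁻¹.
= 6.65/2.57 = 2.59.
Selectivity toward N rises as C_M falls — low-concentration operation is favoured.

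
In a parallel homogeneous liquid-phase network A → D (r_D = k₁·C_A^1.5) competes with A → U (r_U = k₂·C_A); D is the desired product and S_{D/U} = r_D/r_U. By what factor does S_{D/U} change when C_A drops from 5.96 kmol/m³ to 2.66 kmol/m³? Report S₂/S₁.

0.668

S_{D/U} = (k₁/k₂)·C_A^0.5, so S₂/S₁ = (C_{A,2}/C_{A,1})^0.5.
= (2.66/5.96)^0.5 = (0.4463)^0.5 = 0.668.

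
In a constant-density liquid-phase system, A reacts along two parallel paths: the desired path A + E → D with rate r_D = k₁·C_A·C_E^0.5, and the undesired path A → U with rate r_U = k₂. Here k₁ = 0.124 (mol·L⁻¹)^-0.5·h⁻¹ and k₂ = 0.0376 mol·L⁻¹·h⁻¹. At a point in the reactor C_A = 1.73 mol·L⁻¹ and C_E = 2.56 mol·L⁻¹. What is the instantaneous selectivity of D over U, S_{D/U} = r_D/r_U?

9.13

S_{D/U} = r_D/r_U = (k₁·C_A·C_E^0.5)/(k₂) = (k₁/k₂)·C_A·C_E^0.5.
= (0.124×1.730×2.560^0.5) / (0.0376) = 0.3432/0.03760 = 9.13.
Since the desired path is higher order in A, keeping C_A high (PFR or concentrated feed) favours D.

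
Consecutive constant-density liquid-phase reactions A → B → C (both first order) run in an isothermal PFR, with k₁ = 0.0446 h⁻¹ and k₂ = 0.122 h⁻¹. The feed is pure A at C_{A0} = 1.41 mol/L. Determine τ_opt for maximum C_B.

13.0 h

For first-order series the maximum of C_B occurs at τ_opt = ln(k₂/k₁)/(k₂−k₁).
= ln(0.122/0.0446)/(0.122−0.0446) = ln(2.735)/0.07740 = 1.006/0.07740 = 13.0 h.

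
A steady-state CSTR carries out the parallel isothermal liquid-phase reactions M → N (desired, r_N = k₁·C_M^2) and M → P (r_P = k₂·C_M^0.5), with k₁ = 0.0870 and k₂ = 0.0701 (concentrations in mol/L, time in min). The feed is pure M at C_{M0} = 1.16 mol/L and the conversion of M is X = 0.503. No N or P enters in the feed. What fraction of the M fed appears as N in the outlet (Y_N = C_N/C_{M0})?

Exit C_M = C_{M0}(1−X) = 1.16×0.497 = 0.5765 mol/L.
Rates in a CSTR are evaluated at the outlet concentration: r_N = 0.0870×0.5765^2 = 0.02892, r_P = 0.0701×0.5765^0.5 = 0.05323.
Fraction of consumed M going to N: r_N/(r_N+r_P) = 0.3520.
C_N = 0.3520·C_{M0}·X = 0.3520×1.16×0.503 = 0.205 mol/L; Y_N = C_N/C_{M0} = 0.177.

0.177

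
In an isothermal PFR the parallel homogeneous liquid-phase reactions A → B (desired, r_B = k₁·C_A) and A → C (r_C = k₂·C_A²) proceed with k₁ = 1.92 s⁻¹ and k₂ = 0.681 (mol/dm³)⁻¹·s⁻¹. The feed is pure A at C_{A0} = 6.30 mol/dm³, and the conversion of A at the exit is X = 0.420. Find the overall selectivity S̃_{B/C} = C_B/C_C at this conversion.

C_A = C_{A0}(1−X) = 3.654 mol/dm³.
Along a PFR/batch, dC_B/dC_A = −r_B/(r_B+r_C) = −k₁/(k₁+k₂·C_A).
Integrating from C_{A0} to C_A: C_B = (1.92/0.681)·ln[(1.92+0.681·6.30)/(1.92+0.681·3.65)] = 2.819·ln(6.210/4.408) = 0.9662 mol/dm³.
C_C = (C_{A0}−C_A)−C_B = 1.680 mol/dm³; S̃_{B/C} = 0.9662/1.680 = 0.575.

0.575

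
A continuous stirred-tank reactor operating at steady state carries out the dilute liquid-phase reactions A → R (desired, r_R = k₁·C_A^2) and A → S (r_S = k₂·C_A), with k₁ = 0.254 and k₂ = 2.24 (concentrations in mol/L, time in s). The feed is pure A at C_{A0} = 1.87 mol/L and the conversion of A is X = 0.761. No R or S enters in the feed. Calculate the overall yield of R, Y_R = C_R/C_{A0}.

Exit C_A = C_{A0}(1−X) = 1.87×0.239 = 0.4469 mol/L.
A CSTR operates uniformly at the exit composition, giving r_R = 0.05074 and r_S = 1.001 (each k·C_A^n at C_A = 0.4469).
Fraction of consumed A going to R: r_R/(r_R+r_S) = 0.04823.
C_R = 0.04823·C_{A0}·X = 0.04823×1.87×0.761 = 0.0686 mol/L; Y_R = C_R/C_{A0} = 0.0367.

0.0367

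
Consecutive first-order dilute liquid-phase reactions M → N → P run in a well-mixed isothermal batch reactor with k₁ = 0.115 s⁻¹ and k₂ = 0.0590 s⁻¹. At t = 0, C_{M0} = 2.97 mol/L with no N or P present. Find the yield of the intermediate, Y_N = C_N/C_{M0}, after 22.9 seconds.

The intermediate concentration in a first-order A→B→C sequence is C_N = k₁C_{M0}(e^(−k₁t) − e^(−k₂t))/(k₂−k₁).
e^(−k₁t) = e^(−0.115×22.9) = e^(−2.633) = 0.07183; e^(−k₂t) = e^(−1.351) = 0.2590.
C_N = 0.115×2.97/(0.0590−0.115) × (0.07183−0.2590) = (-6.099)×(-0.1871) = 1.141 mol/L.
Y_N = C_N/C_{M0} = 1.141/2.97 = 0.384.

0.384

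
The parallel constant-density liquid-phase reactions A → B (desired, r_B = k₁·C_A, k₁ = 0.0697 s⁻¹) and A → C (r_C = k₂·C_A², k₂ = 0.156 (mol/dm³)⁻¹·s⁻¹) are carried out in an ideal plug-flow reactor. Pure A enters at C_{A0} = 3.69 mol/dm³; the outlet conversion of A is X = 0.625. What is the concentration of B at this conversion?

C_A = C_{A0}(1−X) = 1.384 mol/dm³.
Along a PFR/batch, dC_B/dC_A = −r_B/(r_B+r_C) = −k₁/(k₁+k₂·C_A).
Integrating from C_{A0} to C_A: C_B = (0.0697/0.156)·ln[(0.0697+0.156·3.69)/(0.0697+0.156·1.38)] = 0.4468·ln(0.6453/0.2856) = 0.3643 mol/dm³.

0.364 mol/dm³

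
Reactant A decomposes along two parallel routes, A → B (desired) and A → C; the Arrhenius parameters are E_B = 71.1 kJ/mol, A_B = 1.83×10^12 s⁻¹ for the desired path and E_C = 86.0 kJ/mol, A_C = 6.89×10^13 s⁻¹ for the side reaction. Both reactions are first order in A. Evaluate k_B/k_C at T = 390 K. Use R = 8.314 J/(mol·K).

2.63

Since both paths have the same order in A, the concentration cancels and S_{B/C} = k_B/k_C = (A_B/A_C)·exp[(E_C−E_B)/(RT)].
(E_C−E_B)/(RT) = (86.0−71.1)×10³/(8.314×390) = 14900/3242 = 4.595.
k_B/k_C = (1.83×10^12/6.89×10^13)·exp(4.595) = 0.02656 × 99.02 = 2.63.
Since E_B < E_C, lowering the temperature improves selectivity toward B.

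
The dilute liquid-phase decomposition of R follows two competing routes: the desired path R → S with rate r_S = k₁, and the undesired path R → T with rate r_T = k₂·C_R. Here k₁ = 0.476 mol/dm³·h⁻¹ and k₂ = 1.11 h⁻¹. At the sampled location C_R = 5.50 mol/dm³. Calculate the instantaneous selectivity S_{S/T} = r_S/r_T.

S_{S/T} = r_S/r_T = (k₁)/(k₂·C_R) = (k₁/k₂)·C_R⁻¹.
= (0.476) / (1.11×5.500) = 0.4760/6.105 = 0.0780.

0.0780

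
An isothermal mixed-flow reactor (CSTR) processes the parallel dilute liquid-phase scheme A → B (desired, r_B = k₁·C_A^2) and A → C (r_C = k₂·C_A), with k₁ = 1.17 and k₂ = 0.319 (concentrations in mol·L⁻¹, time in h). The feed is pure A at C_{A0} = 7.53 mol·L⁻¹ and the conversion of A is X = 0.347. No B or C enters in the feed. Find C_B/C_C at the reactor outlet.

Exit C_A = C_{A0}(1−X) = 7.53×0.653 = 4.917 mol·L⁻¹.
A CSTR operates uniformly at the exit composition, giving r_B = 28.29 and r_C = 1.569 (each k·C_A^n at C_A = 4.917).
Overall selectivity = C_B/C_C = r_Bτ/(r_Cτ) = r_B/r_C = 18.0.

18.0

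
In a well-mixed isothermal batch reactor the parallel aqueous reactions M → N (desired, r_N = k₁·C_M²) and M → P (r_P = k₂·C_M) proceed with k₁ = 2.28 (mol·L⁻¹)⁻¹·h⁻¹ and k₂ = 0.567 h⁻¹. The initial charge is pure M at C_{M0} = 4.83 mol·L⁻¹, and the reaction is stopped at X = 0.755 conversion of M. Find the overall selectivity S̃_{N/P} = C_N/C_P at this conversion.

10.6

C_M = C_{M0}(1−X) = 1.183 mol·L⁻¹.
Along a PFR/batch, dC_P/dC_M = −r_P/(r_N+r_P) = −k₂/(k₂+k₁·C_M).
Integrating from C_{M0} to C_M: C_P = (0.567/2.28)·ln[(0.567+2.28·4.83)/(0.567+2.28·1.18)] = 0.2487·ln(11.58/3.265) = 0.3148 mol·L⁻¹.
Then C_N = (C_{M0}−C_M) − C_P = 3.647 − 0.3148 = 3.332 mol·L⁻¹.
S̃_{N/P} = C_N/C_P = 3.332/0.3148 = 10.6.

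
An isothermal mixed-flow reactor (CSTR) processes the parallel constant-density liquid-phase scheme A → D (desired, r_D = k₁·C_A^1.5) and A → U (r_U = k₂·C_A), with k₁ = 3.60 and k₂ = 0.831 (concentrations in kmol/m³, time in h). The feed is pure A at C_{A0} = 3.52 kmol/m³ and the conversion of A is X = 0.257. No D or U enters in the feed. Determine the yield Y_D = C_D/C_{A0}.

Exit C_A = C_{A0}(1−X) = 3.52×0.743 = 2.615 kmol/m³.
Rates in a CSTR are evaluated at the outlet concentration: r_D = 3.60×2.615^1.5 = 15.23, r_U = 0.831×2.615 = 2.173.
Fraction of consumed A going to D: r_D/(r_D+r_U) = 0.8751.
C_D = 0.8751·C_{A0}·X = 0.8751×3.52×0.257 = 0.792 kmol/m³; Y_D = C_D/C_{A0} = 0.225.

0.225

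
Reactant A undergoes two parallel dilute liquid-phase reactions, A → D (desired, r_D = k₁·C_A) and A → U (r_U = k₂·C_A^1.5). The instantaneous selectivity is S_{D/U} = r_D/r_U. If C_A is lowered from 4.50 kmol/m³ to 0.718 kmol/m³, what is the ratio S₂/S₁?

2.50

S_{D/U} = (k₁/k₂)·C_A^-0.5, so S₂/S₁ = (C_{A,2}/C_{A,1})^-0.5.
= (0.718/4.50)^(-0.5) = (0.1596)^(-0.5) = 2.50.
Selectivity toward D rises as C_A falls — low-concentration operation is favoured.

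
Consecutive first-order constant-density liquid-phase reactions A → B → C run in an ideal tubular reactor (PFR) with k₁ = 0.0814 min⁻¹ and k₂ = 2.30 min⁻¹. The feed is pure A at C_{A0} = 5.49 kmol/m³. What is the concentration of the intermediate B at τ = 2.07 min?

For first-order series with pure A initially, C_B(τ) = k₁C_{A0}/(k₂−k₁)·(e^(−k₁τ) − e^(−k₂τ)).
e^(−k₁τ) = e^(−0.0814×2.07) = e^(−0.1685) = 0.8449; e^(−k₂τ) = e^(−4.761) = 0.008557.
C_B = 0.0814×5.49/(2.30−0.0814) × (0.8449−0.008557) = 0.2014×0.8364 = 0.1685 kmol/m³.

0.168 kmol/m³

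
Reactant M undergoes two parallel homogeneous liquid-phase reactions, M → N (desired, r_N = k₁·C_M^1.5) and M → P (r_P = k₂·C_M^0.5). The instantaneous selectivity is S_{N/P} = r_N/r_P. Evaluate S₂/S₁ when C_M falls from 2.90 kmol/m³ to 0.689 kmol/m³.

S_{N/P} = (k₁/k₂)·C_M, so S₂/S₁ = (C_{M,2}/C_{M,1}).
= 0.689/2.90 = 0.238.

0.238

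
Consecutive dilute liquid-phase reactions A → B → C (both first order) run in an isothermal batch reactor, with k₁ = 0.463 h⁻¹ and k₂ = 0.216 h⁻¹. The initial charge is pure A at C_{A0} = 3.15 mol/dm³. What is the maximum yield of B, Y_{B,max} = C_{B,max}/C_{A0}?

0.513

Evaluating C_B at t_opt = ln(k₂/k₁)/(k₂−k₁) gives C_{B,max}/C_{A0} = (k₁/k₂)^[k₂/(k₂−k₁)].
= (0.463/0.216)^(0.216/(0.216−0.463)) = (2.144)^(-0.8745) = 0.5134.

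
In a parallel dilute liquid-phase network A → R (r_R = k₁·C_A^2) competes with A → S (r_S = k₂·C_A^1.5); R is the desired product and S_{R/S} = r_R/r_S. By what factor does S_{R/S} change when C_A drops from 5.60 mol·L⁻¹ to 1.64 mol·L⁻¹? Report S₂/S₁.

S_{R/S} = (k₁/k₂)·C_A^0.5, so S₂/S₁ = (C_{A,2}/C_{A,1})^0.5.
= (1.64/5.60)^0.5 = (0.2929)^0.5 = 0.541.
Selectivity toward R falls as C_A falls — high-concentration operation is favoured.

0.541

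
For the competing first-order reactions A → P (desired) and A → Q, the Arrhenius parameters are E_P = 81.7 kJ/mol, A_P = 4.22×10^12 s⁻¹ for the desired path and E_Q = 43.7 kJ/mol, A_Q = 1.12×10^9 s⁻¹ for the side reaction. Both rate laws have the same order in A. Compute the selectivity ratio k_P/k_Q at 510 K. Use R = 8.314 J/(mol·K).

With equal orders, S_{P/Q} = k_P/k_Q = (A_P/A_Q)·exp[(E_Q−E_P)/(RT)].
(E_Q−E_P)/(RT) = (43.7−81.7)×10³/(8.314×510) = -38000/4240 = -8.962.
k_P/k_Q = (4.22×10^12/1.12×10^9)·exp(-8.962) = 3768 × 1.282×10^-4 = 0.483.

0.483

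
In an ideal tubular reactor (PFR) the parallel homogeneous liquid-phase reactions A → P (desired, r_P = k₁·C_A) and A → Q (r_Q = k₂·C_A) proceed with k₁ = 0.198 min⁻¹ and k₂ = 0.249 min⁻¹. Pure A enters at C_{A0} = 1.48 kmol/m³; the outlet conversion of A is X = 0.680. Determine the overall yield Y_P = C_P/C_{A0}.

C_A = C_{A0}(1−X) = 0.4736 kmol/m³.
Both paths are first order in A, so the instantaneous fraction to P is constant: dC_P/d(−C_A) = k₁/(k₁+k₂) = 0.4430.
C_P = 0.4430·(C_{A0}−C_A) = 0.4430×1.006 = 0.446 kmol/m³.
Y_P = C_P/C_{A0} = 0.4458/1.48 = 0.301.

0.301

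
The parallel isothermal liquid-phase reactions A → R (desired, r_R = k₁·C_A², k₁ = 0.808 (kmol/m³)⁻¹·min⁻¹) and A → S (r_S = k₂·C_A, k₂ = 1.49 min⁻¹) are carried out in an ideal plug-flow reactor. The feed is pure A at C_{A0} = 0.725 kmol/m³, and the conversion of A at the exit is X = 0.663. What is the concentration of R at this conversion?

C_A = C_{A0}(1−X) = 0.2443 kmol/m³.
Along a PFR/batch, dC_S/dC_A = −r_S/(r_R+r_S) = −k₂/(k₂+k₁·C_A).
Integrating from C_{A0} to C_A: C_S = (1.49/0.808)·ln[(1.49+0.808·0.725)/(1.49+0.808·0.244)] = 1.844·ln(2.076/1.687) = 0.3820 kmol/m³.
Then C_R = (C_{A0}−C_A) − C_S = 0.4807 − 0.3820 = 0.09868 kmol/m³.

0.0987 kmol/m³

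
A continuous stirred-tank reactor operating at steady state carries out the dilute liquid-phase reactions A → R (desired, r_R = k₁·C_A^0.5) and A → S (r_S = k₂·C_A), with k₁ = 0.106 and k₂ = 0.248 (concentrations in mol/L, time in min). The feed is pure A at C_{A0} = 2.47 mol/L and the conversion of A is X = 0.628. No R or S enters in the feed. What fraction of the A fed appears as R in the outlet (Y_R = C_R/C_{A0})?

0.194

Exit C_A = C_{A0}(1−X) = 2.47×0.372 = 0.9188 mol/L.
A CSTR operates uniformly at the exit composition, giving r_R = 0.1016 and r_S = 0.2279 (each k·C_A^n at C_A = 0.9188).
Fraction of consumed A going to R: r_R/(r_R+r_S) = 0.3084.
C_R = 0.3084·C_{A0}·X = 0.3084×2.47×0.628 = 0.478 mol/L; Y_R = C_R/C_{A0} = 0.194.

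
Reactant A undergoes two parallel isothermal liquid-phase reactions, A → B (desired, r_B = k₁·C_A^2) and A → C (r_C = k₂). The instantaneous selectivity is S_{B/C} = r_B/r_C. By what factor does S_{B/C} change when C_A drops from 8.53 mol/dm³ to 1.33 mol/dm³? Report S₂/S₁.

S_{B/C} = (k₁/k₂)·C_A^2, so S₂/S₁ = (C_{A,2}/C_{A,1})^2.
= (1.33/8.53)^2 = (0.1559)^2 = 0.0243.
Selectivity toward B falls as C_A falls — high-concentration operation is favoured.

0.0243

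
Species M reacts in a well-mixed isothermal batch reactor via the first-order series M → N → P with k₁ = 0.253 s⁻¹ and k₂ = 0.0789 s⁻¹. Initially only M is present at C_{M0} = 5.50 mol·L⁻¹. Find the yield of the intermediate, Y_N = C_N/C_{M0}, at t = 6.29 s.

0.589

For first-order series with pure M initially, C_N(t) = k₁C_{M0}/(k₂−k₁)·(e^(−k₁t) − e^(−k₂t)).
e^(−k₁t) = e^(−0.253×6.29) = e^(−1.591) = 0.2036; e^(−k₂t) = e^(−0.4963) = 0.6088.
C_N = 0.253×5.50/(0.0789−0.253) × (0.2036−0.6088) = (-7.993)×(-0.4051) = 3.238 mol·L⁻¹.
Y_N = C_N/C_{M0} = 3.238/5.50 = 0.589.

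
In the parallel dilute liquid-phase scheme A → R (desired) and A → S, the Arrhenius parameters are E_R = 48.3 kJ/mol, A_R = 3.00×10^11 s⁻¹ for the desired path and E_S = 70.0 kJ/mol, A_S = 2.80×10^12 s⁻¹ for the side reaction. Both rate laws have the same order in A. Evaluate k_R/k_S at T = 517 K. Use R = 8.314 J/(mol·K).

With equal orders, S_{R/S} = k_R/k_S = (A_R/A_S)·exp[(E_S−E_R)/(RT)].
(E_S−E_R)/(RT) = (70.0−48.3)×10³/(8.314×517) = 21700/4298 = 5.048.
k_R/k_S = (3.00×10^11/2.80×10^12)·exp(5.048) = 0.1071 × 155.8 = 16.7.
Since E_R < E_S, lowering the temperature improves selectivity toward R.

16.7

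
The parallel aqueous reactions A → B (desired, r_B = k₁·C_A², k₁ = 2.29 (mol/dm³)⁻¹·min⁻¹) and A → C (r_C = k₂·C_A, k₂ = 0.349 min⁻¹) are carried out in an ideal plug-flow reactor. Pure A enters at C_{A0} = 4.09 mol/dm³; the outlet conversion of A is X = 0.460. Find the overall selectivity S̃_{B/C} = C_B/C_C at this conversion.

C_A = C_{A0}(1−X) = 2.209 mol/dm³.
Along a PFR/batch, dC_C/dC_A = −r_C/(r_B+r_C) = −k₂/(k₂+k₁·C_A).
Integrating from C_{A0} to C_A: C_C = (0.349/2.29)·ln[(0.349+2.29·4.09)/(0.349+2.29·2.21)] = 0.1524·ln(9.715/5.407) = 0.08931 mol/dm³.
Then C_B = (C_{A0}−C_A) − C_C = 1.881 − 0.08931 = 1.792 mol/dm³.
S̃_{B/C} = C_B/C_C = 1.792/0.08931 = 20.1.

20.1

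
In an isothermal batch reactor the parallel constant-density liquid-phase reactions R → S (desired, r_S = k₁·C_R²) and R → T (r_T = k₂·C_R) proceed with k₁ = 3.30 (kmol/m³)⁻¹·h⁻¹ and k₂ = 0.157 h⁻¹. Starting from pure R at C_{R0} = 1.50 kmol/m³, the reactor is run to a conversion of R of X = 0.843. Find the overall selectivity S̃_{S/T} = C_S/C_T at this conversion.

14.6

C_R = C_{R0}(1−X) = 0.2355 kmol/m³.
Along a PFR/batch, dC_T/dC_R = −r_T/(r_S+r_T) = −k₂/(k₂+k₁·C_R).
Integrating from C_{R0} to C_R: C_T = (0.157/3.30)·ln[(0.157+3.30·1.50)/(0.157+3.30·0.236)] = 0.04758·ln(5.107/0.9342) = 0.08082 kmol/m³.
Then C_S = (C_{R0}−C_R) − C_T = 1.264 − 0.08082 = 1.184 kmol/m³.
S̃_{S/T} = C_S/C_T = 1.184/0.08082 = 14.6.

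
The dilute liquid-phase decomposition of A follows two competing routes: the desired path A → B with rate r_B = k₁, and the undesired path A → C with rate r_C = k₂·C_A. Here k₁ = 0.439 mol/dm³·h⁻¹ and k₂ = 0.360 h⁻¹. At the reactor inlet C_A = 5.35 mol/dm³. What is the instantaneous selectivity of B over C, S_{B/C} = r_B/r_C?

S_{B/C} = r_B/r_C = (k₁)/(k₂·C_A) = (k₁/k₂)·C_A⁻¹.
= (0.439) / (0.360×5.350) = 0.4390/1.926 = 0.228.
The undesired path is higher order in A, so low C_A (CSTR or dilute feed) favours B.

0.228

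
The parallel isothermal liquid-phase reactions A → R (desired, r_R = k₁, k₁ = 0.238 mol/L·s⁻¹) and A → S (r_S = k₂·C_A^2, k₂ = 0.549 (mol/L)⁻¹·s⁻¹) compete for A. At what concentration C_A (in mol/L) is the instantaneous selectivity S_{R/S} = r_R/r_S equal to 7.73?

0.237 mol/L

S_{R/S} = (k₁/k₂)·C_A^-2 ⇒ C_A = (S·k₂/k₁)^(-0.5).
= (7.73×0.549/0.238)^(-0.5) = (17.83)^(-0.5) = 0.237 mol/L.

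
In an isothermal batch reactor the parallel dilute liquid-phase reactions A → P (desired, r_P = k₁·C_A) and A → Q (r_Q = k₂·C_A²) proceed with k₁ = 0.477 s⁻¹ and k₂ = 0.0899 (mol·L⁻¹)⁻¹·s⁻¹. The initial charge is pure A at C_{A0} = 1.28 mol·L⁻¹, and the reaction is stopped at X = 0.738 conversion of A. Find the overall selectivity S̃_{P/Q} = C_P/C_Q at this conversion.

6.67

C_A = C_{A0}(1−X) = 0.3354 mol·L⁻¹.
Along a PFR/batch, dC_P/dC_A = −r_P/(r_P+r_Q) = −k₁/(k₁+k₂·C_A).
Integrating from C_{A0} to C_A: C_P = (0.477/0.0899)·ln[(0.477+0.0899·1.28)/(0.477+0.0899·0.335)] = 5.306·ln(0.5921/0.5071) = 0.8215 mol·L⁻¹.
C_Q = (C_{A0}−C_A)−C_P = 0.1232 mol·L⁻¹; S̃_{P/Q} = 0.8215/0.1232 = 6.67.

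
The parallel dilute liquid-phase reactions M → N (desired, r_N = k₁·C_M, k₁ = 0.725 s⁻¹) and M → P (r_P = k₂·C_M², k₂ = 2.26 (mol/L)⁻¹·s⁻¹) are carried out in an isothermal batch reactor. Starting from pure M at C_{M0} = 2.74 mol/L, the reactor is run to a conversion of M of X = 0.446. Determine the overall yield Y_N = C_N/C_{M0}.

0.0597

C_M = C_{M0}(1−X) = 1.518 mol/L.
Along a PFR/batch, dC_N/dC_M = −r_N/(r_N+r_P) = −k₁/(k₁+k₂·C_M).
Integrating from C_{M0} to C_M: C_N = (0.725/2.26)·ln[(0.725+2.26·2.74)/(0.725+2.26·1.52)] = 0.3208·ln(6.917/4.156) = 0.1635 mol/L.
Y_N = C_N/C_{M0} = 0.1635/2.74 = 0.0597.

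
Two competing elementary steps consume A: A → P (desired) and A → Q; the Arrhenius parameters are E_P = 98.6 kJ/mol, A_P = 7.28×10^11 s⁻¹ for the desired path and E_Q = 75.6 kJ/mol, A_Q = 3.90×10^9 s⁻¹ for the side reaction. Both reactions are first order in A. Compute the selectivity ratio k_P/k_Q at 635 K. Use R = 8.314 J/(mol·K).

2.39

With equal orders, S_{P/Q} = k_P/k_Q = (A_P/A_Q)·exp[(E_Q−E_P)/(RT)].
(E_Q−E_P)/(RT) = (75.6−98.6)×10³/(8.314×635) = -23000/5279 = -4.357.
k_P/k_Q = (7.28×10^11/3.90×10^9)·exp(-4.357) = 186.7 × 0.01282 = 2.39.
Since E_P > E_Q, raising the temperature improves selectivity toward P.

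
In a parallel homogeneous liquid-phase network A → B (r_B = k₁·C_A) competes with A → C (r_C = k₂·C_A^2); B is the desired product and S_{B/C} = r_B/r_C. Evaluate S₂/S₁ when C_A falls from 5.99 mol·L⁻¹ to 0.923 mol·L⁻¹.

S_{B/C} = (k₁/k₂)·C_A⁻¹, so S₂/S₁ = (C_{A,2}/C_{A,1})⁻¹.
= 5.99/0.923 = 6.49.
Selectivity toward B rises as C_A falls — low-concentration operation is favoured.

6.49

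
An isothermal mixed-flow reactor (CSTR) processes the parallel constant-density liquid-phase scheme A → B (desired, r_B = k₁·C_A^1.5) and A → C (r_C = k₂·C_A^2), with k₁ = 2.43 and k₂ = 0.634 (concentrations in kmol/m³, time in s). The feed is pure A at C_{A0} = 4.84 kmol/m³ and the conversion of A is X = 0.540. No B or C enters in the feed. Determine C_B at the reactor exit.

Exit C_A = C_{A0}(1−X) = 4.84×0.460 = 2.226 kmol/m³.
Rates in a CSTR are evaluated at the outlet concentration: r_B = 2.43×2.226^1.5 = 8.073, r_C = 0.634×2.226^2 = 3.143.
Fraction of consumed A going to B: r_B/(r_B+r_C) = 0.7198.
C_B = 0.7198·C_{A0}·X = 0.7198×4.84×0.540 = 1.88 kmol/m³.

1.88 kmol/m³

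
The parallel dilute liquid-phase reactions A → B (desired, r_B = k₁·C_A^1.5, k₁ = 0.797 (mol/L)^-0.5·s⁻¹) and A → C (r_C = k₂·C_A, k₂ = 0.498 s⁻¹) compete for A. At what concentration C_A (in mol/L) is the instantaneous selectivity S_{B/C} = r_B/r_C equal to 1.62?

1.02 mol/L

S_{B/C} = (k₁/k₂)·C_A^0.5 ⇒ C_A = (S·k₂/k₁)^(2).
= (1.62×0.498/0.797)^(2) = (1.012)^(2) = 1.02 mol/L.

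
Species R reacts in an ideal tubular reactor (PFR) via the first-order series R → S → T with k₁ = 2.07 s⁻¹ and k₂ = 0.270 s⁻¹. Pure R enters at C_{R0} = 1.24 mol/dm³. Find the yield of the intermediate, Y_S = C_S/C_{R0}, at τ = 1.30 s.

The intermediate concentration in a first-order A→B→C sequence is C_S = k₁C_{R0}(e^(−k₁τ) − e^(−k₂τ))/(k₂−k₁).
e^(−k₁τ) = e^(−2.07×1.30) = e^(−2.691) = 0.06781; e^(−k₂τ) = e^(−0.3510) = 0.7040.
C_S = 2.07×1.24/(0.270−2.07) × (0.06781−0.7040) = (-1.426)×(-0.6362) = 0.9072 mol/dm³.
Y_S = C_S/C_{R0} = 0.9072/1.24 = 0.732.

0.732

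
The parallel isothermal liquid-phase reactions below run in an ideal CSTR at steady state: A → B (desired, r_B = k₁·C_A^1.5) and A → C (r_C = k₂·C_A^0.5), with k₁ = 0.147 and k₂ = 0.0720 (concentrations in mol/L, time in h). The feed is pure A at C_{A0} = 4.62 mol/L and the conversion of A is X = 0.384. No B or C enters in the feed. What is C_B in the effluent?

Exit C_A = C_{A0}(1−X) = 4.62×0.616 = 2.846 mol/L.
A CSTR operates uniformly at the exit composition, giving r_B = 0.7058 and r_C = 0.1215 (each k·C_A^n at C_A = 2.846).
Fraction of consumed A going to B: r_B/(r_B+r_C) = 0.8532.
C_B = 0.8532·C_{A0}·X = 0.8532×4.62×0.384 = 1.51 mol/L.

1.51 mol/L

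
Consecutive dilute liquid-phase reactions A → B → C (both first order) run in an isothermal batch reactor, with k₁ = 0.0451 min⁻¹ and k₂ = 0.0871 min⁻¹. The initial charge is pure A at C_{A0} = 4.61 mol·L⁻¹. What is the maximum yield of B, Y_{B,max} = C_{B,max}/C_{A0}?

0.255

For a first-order series the maximum intermediate yield is C_{B,max}/C_{A0} = (k₁/k₂)^[k₂/(k₂−k₁)].
= (0.0451/0.0871)^(0.0871/(0.0871−0.0451)) = (0.5178)^(2.074) = 0.2554.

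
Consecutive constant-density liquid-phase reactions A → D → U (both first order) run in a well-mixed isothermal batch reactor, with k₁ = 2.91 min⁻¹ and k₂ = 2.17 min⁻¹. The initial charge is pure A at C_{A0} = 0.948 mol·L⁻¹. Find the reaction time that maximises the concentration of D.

0.397 min

Setting dC_D/dt = 0 gives t_opt = ln(k₂/k₁)/(k₂−k₁).
= ln(2.17/2.91)/(2.17−2.91) = ln(0.7457)/-0.7400 = -0.2934/-0.7400 = 0.397 min.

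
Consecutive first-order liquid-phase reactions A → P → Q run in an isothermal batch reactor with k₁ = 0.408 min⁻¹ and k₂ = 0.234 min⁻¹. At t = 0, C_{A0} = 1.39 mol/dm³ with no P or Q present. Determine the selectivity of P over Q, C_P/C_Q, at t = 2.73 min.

2.30

Solving the coupled first-order balances gives C_P(t) = [k₁/(k₂−k₁)]·C_{A0}·(e^(−k₁t) − e^(−k₂t)).
e^(−k₁t) = e^(−0.408×2.73) = e^(−1.114) = 0.3283; e^(−k₂t) = e^(−0.6388) = 0.5279.
C_P = 0.408×1.39/(0.234−0.408) × (0.3283−0.5279) = (-3.259)×(-0.1996) = 0.6506 mol/dm³.
C_A = C_{A0}e^(−k₁t) = 0.4563 mol/dm³, so C_Q = C_{A0}−C_A−C_P = 0.2830 mol/dm³; C_P/C_Q = 2.30.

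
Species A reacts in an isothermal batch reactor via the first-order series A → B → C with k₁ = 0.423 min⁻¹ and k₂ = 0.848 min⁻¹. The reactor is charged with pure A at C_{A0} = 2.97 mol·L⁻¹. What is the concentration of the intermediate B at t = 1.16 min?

Solving the coupled first-order balances gives C_B(t) = [k₁/(k₂−k₁)]·C_{A0}·(e^(−k₁t) − e^(−k₂t)).
e^(−k₁t) = e^(−0.423×1.16) = e^(−0.4907) = 0.6122; e^(−k₂t) = e^(−0.9837) = 0.3739.
C_B = 0.423×2.97/(0.848−0.423) × (0.6122−0.3739) = 2.956×0.2383 = 0.7044 mol·L⁻¹.

0.704 mol·L⁻¹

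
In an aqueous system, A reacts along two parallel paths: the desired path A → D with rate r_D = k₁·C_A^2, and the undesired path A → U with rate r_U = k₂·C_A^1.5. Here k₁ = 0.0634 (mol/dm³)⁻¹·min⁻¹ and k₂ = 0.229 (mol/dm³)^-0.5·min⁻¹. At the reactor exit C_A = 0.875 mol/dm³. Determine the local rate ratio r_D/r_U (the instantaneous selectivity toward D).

S_{D/U} = r_D/r_U = (k₁·C_A^2)/(k₂·C_A^1.5) = (k₁/k₂)·C_A^0.5.
= (0.0634×0.8750^2) / (0.229×0.8750^1.5) = 0.04854/0.1874 = 0.259.

0.259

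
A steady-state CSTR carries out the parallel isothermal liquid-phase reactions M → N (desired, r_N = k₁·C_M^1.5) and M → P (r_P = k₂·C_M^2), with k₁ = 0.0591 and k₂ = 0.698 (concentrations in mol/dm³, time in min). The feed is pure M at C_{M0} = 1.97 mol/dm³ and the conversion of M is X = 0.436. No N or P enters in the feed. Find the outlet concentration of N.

0.0639 mol/dm³

Exit C_M = C_{M0}(1−X) = 1.97×0.564 = 1.111 mol/dm³.
A CSTR operates uniformly at the exit composition, giving r_N = 0.06922 and r_P = 0.8617 (each k·C_M^n at C_M = 1.111).
Fraction of consumed M going to N: r_N/(r_N+r_P) = 0.07435.
C_N = 0.07435·C_{M0}·X = 0.07435×1.97×0.436 = 0.0639 mol/dm³.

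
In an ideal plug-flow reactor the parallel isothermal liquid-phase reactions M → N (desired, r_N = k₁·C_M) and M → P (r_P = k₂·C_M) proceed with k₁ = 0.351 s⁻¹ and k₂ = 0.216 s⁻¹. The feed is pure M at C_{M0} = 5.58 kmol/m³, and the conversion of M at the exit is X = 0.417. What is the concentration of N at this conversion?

1.44 kmol/m³

C_M = C_{M0}(1−X) = 3.253 kmol/m³.
Both paths are first order in M, so the instantaneous fraction to N is constant: dC_N/d(−C_M) = k₁/(k₁+k₂) = 0.6190.
C_N = 0.6190·(C_{M0}−C_M) = 0.6190×2.327 = 1.44 kmol/m³.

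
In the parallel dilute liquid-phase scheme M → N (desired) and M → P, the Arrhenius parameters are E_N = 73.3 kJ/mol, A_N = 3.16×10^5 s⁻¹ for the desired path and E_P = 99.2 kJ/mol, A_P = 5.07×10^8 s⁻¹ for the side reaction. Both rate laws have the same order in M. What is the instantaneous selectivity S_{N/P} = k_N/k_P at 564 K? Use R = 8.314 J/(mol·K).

0.156

k_N/k_P = (A_N/A_P)·exp[−(E_N−E_P)/(RT)] = (A_N/A_P)·exp[(E_P−E_N)/(RT)].
(E_P−E_N)/(RT) = (99.2−73.3)×10³/(8.314×564) = 25900/4689 = 5.523.
k_N/k_P = (3.16×10^5/5.07×10^8)·exp(5.523) = 6.233×10^-4 × 250.5 = 0.156.
Since E_N < E_P, lowering the temperature improves selectivity toward N.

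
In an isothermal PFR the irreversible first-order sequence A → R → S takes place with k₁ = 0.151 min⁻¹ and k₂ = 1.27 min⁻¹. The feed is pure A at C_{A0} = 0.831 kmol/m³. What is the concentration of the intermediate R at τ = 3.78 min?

0.0624 kmol/m³

Solving the coupled first-order balances gives C_R(τ) = [k₁/(k₂−k₁)]·C_{A0}·(e^(−k₁τ) − e^(−k₂τ)).
e^(−k₁τ) = e^(−0.151×3.78) = e^(−0.5708) = 0.5651; e^(−k₂τ) = e^(−4.801) = 0.008225.
C_R = 0.151×0.831/(1.27−0.151) × (0.5651−0.008225) = 0.1121×0.5569 = 0.06244 kmol/m³.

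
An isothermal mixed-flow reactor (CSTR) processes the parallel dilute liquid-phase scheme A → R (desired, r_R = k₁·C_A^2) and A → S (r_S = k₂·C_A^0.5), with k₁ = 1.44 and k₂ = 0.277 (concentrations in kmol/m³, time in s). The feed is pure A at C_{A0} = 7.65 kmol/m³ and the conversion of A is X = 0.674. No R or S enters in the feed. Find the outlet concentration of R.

Exit C_A = C_{A0}(1−X) = 7.65×0.326 = 2.494 kmol/m³.
A CSTR operates uniformly at the exit composition, giving r_R = 8.956 and r_S = 0.4374 (each k·C_A^n at C_A = 2.494).
Fraction of consumed A going to R: r_R/(r_R+r_S) = 0.9534.
C_R = 0.9534·C_{A0}·X = 0.9534×7.65×0.674 = 4.92 kmol/m³.

4.92 kmol/m³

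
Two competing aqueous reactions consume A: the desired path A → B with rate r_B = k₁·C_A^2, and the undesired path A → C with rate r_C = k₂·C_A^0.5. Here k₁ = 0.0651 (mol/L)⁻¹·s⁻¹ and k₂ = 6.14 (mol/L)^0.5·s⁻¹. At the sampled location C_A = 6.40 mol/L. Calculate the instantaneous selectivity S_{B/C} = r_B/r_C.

0.172

S_{B/C} = r_B/r_C = (k₁·C_A^2)/(k₂·C_A^0.5) = (k₁/k₂)·C_A^1.5.
= (0.0651×6.400^2) / (6.14×6.400^0.5) = 2.666/15.53 = 0.172.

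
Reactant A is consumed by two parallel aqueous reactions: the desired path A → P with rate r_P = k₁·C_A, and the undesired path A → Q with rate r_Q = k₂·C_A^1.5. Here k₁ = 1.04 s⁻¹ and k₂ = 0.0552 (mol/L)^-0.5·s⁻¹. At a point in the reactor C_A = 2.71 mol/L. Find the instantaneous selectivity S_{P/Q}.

S_{P/Q} = r_P/r_Q = (k₁·C_A)/(k₂·C_A^1.5) = (k₁/k₂)·C_A^-0.5.
= (1.04×2.710) / (0.0552×2.710^1.5) = 2.818/0.2463 = 11.4.
The undesired path is higher order in A, so low C_A (CSTR or dilute feed) favours P.

11.4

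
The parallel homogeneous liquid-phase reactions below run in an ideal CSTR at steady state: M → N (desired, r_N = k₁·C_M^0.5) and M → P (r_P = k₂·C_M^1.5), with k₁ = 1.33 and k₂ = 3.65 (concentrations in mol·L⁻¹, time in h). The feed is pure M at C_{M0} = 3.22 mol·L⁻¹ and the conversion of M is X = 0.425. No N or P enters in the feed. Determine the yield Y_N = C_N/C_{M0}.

Exit C_M = C_{M0}(1−X) = 3.22×0.575 = 1.851 mol·L⁻¹.
A CSTR operates uniformly at the exit composition, giving r_N = 1.810 and r_P = 9.196 (each k·C_M^n at C_M = 1.851).
Fraction of consumed M going to N: r_N/(r_N+r_P) = 0.1644.
C_N = 0.1644·C_{M0}·X = 0.1644×3.22×0.425 = 0.225 mol·L⁻¹; Y_N = C_N/C_{M0} = 0.0699.

0.0699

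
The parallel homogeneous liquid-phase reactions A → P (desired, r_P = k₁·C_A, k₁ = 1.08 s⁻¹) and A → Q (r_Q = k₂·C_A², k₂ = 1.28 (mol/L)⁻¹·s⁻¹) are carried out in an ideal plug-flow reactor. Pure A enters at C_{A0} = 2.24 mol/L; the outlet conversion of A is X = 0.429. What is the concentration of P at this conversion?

C_A = C_{A0}(1−X) = 1.279 mol/L.
Along a PFR/batch, dC_P/dC_A = −r_P/(r_P+r_Q) = −k₁/(k₁+k₂·C_A).
Integrating from C_{A0} to C_A: C_P = (1.08/1.28)·ln[(1.08+1.28·2.24)/(1.08+1.28·1.28)] = 0.8438·ln(3.947/2.717) = 0.3151 mol/L.

0.315 mol/L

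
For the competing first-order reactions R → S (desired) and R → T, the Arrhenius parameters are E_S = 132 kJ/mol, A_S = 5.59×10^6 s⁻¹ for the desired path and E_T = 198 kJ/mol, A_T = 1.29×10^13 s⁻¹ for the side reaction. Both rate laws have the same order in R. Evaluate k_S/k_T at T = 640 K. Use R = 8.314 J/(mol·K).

k_S/k_T = (A_S/A_T)·exp[−(E_S−E_T)/(RT)] = (A_S/A_T)·exp[(E_T−E_S)/(RT)].
(E_T−E_S)/(RT) = (198−132)×10³/(8.314×640) = 66000/5321 = 12.40.
k_S/k_T = (5.59×10^6/1.29×10^13)·exp(12.40) = 4.333×10^-7 × 2.437×10^5 = 0.106.
Since E_S < E_T, lowering the temperature improves selectivity toward S.

0.106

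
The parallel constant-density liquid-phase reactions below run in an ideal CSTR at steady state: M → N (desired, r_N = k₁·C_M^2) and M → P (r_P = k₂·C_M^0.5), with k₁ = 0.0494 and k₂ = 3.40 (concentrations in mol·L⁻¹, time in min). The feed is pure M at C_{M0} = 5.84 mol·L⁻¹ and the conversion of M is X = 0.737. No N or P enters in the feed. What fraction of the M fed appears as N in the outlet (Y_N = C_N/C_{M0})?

Exit C_M = C_{M0}(1−X) = 5.84×0.263 = 1.536 mol·L⁻¹.
A CSTR operates uniformly at the exit composition, giving r_N = 0.1165 and r_P = 4.214 (each k·C_M^n at C_M = 1.536).
Fraction of consumed M going to N: r_N/(r_N+r_P) = 0.02691.
C_N = 0.02691·C_{M0}·X = 0.02691×5.84×0.737 = 0.116 mol·L⁻¹; Y_N = C_N/C_{M0} = 0.0198.

0.0198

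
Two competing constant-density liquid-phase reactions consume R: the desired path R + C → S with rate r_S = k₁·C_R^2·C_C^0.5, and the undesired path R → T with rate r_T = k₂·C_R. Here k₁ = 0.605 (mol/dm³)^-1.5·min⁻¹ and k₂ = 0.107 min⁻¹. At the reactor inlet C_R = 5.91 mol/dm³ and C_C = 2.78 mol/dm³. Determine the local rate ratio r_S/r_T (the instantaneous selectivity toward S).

55.7

S_{S/T} = r_S/r_T = (k₁·C_R^2·C_C^0.5)/(k₂·C_R) = (k₁/k₂)·C_R·C_C^0.5.
= (0.605×5.910^2×2.780^0.5) / (0.107×5.910) = 35.23/0.6324 = 55.7.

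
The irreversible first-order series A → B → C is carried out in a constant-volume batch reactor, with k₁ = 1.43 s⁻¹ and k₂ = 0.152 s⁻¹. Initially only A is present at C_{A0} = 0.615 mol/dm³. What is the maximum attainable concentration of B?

For a first-order series the maximum intermediate yield is C_{B,max}/C_{A0} = (k₁/k₂)^[k₂/(k₂−k₁)].
= (1.43/0.152)^(0.152/(0.152−1.43)) = (9.408)^(-0.1189) = 0.7660.
C_{B,max} = 0.7660×0.615 = 0.471 mol/dm³.

0.471 mol/dm³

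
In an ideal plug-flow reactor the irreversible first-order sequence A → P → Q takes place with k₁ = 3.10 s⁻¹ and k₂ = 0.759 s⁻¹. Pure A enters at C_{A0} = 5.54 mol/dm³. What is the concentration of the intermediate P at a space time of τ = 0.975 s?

3.14 mol/dm³

The intermediate concentration in a first-order A→B→C sequence is C_P = k₁C_{A0}(e^(−k₁τ) − e^(−k₂τ))/(k₂−k₁).
e^(−k₁τ) = e^(−3.10×0.975) = e^(−3.022) = 0.04868; e^(−k₂τ) = e^(−0.7400) = 0.4771.
C_P = 3.10×5.54/(0.759−3.10) × (0.04868−0.4771) = (-7.336)×(-0.4284) = 3.143 mol/dm³.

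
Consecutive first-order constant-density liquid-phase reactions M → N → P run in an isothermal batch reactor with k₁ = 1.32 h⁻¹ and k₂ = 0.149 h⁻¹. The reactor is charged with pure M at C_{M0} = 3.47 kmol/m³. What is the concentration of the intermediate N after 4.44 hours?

For first-order series with pure M initially, C_N(t) = k₁C_{M0}/(k₂−k₁)·(e^(−k₁t) − e^(−k₂t)).
e^(−k₁t) = e^(−1.32×4.44) = e^(−5.861) = 0.002849; e^(−k₂t) = e^(−0.6616) = 0.5160.
C_N = 1.32×3.47/(0.149−1.32) × (0.002849−0.5160) = (-3.912)×(-0.5132) = 2.007 kmol/m³.

2.01 kmol/m³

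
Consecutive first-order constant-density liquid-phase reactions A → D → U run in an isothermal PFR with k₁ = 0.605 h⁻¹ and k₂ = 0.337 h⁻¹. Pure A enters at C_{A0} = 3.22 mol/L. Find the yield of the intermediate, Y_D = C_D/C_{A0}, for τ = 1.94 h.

The intermediate concentration in a first-order A→B→C sequence is C_D = k₁C_{A0}(e^(−k₁τ) − e^(−k₂τ))/(k₂−k₁).
e^(−k₁τ) = e^(−0.605×1.94) = e^(−1.174) = 0.3092; e^(−k₂τ) = e^(−0.6538) = 0.5201.
C_D = 0.605×3.22/(0.337−0.605) × (0.3092−0.5201) = (-7.269)×(-0.2109) = 1.533 mol/L.
Y_D = C_D/C_{A0} = 1.533/3.22 = 0.476.

0.476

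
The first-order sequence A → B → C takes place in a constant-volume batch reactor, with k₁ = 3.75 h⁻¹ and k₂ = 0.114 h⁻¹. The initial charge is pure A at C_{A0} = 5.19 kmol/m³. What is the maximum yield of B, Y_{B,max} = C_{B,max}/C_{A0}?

At the optimum, C_{B,max}/C_{A0} = (k₁/k₂)^[k₂/(k₂−k₁)].
= (3.75/0.114)^(0.114/(0.114−3.75)) = (32.89)^(-0.03135) = 0.8963.

0.896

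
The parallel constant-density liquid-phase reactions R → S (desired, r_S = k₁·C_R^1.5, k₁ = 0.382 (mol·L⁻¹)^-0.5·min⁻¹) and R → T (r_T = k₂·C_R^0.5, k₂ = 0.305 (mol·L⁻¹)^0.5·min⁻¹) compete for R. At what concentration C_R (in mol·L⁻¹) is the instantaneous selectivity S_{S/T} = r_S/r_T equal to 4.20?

3.35 mol·L⁻¹

S_{S/T} = (k₁/k₂)·C_R ⇒ C_R = S·k₂/k₁.
= 4.20×0.305/0.382 = 3.35 mol·L⁻¹.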